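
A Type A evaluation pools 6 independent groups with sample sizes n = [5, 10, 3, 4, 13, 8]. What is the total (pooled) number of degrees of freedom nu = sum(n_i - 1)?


nu = sum_i (n_i - 1)
nu = ((5 - 1) + (10 - 1) + (3 - 1) + (4 - 1) + (13 - 1) + (8 - 1))
nu = 4 + 9 + 2 + 3 + 12 + 7
nu = 37

37


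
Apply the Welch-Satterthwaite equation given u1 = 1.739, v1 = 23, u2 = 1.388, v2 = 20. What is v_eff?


uc = sqrt(u1^2 + u2^2) = sqrt(1.739^2 + 1.388^2) = 2.225009
v_eff = uc^4 / (u1^4/v1 + u2^4/v2)
= 2.225009^4 / (1.739^4/23 + 1.388^4/20)
= 24.509084 / 0.58320067
v_eff = 42.0251

42.0251


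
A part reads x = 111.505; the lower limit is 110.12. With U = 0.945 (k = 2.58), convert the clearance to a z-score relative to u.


u = U / k = 0.945 / 2.58 = 0.36627907
margin = |LSL - x| = |110.12 - 111.505| = 1.385
z = margin / u = 1.385 / 0.36627907
z = 3.7813

3.7813


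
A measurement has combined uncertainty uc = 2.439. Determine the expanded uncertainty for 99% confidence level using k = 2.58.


U = k * uc
U = 2.58 * 2.439
U = 6.2926

6.2926


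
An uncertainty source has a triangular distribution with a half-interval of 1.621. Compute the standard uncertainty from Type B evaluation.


u_B = half_width / sqrt(6)
u_B = 1.621 / 2.4494897
u_B = 0.6618

0.6618


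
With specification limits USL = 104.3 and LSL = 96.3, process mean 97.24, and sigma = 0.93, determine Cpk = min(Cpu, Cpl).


Cpu = (USL - mean) / (3*sigma) = (104.3 - 97.24) / (3*0.93) = 2.5305
Cpl = (mean - LSL) / (3*sigma) = (97.24 - 96.3) / (3*0.93) = 0.3369
Cpk = min(Cpu, Cpl) = 0.3369

0.3369


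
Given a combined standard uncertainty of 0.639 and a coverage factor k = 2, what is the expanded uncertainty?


U = k * uc
U = 2 * 0.639
U = 1.2780

1.2780


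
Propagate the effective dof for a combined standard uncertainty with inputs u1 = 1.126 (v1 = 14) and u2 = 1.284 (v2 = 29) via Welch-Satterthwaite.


uc = sqrt(u1^2 + u2^2) = sqrt(1.126^2 + 1.284^2) = 1.7077857
v_eff = uc^4 / (u1^4/v1 + u2^4/v2)
= 1.7077857^4 / (1.126^4/14 + 1.284^4/29)
= 8.5061589 / 0.20854855
v_eff = 40.7874

40.7874


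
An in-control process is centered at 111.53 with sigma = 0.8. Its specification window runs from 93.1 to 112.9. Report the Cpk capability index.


Cpu = (USL - mean) / (3*sigma) = (112.9 - 111.53) / (3*0.8) = 0.5708
Cpl = (mean - LSL) / (3*sigma) = (111.53 - 93.1) / (3*0.8) = 7.6792
Cpk = min(Cpu, Cpl) = 0.5708

0.5708


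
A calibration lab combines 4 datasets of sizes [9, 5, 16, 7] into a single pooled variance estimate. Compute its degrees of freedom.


nu = sum_i (n_i - 1)
nu = ((9 - 1) + (5 - 1) + (16 - 1) + (7 - 1))
nu = 8 + 4 + 15 + 6
nu = 33

33


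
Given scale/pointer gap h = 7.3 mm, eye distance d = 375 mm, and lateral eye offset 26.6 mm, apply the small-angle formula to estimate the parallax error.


error = h * offset / d
= 7.3 * 26.6 / 375
= 0.5178

0.5178


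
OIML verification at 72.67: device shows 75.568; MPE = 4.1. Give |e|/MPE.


e = indication - reference = 75.568 - 72.67 = 2.8980
|e| = 2.8980
ratio = |e| / MPE = 2.8980 / 4.1
ratio = 0.7068

0.7068


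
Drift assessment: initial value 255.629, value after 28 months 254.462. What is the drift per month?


rate = (v2 - v1) / months
= (254.462 - 255.629) / 28
= -1.1670 / 28
= -0.0417

-0.0417


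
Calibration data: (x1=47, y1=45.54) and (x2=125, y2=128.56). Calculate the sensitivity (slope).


slope = (y2 - y1) / (x2 - x1)
= (128.56 - 45.54) / (125 - 47)
= 83.0200 / 78
= 1.0644

1.0644


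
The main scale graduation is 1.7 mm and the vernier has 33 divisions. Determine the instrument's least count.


LC = MSD / n_div
= 1.7 / 33
= 0.0515

0.0515


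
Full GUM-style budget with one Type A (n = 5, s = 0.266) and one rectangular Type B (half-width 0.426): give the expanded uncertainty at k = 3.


u_A = s / sqrt(n) = 0.266 / sqrt(5) = 0.11895882
u_B = half_width / sqrt(3) = 0.426 / sqrt(3) = 0.24595121
uc = sqrt(u_A^2 + u_B^2) = sqrt(0.11895882^2 + 0.24595121^2) = 0.27320907
U = k * uc = 3 * 0.27320907
U = 0.8196

0.8196


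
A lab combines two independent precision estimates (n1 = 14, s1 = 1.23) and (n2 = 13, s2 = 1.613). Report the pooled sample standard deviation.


s_p = sqrt(((n1-1)*s1^2 + (n2-1)*s2^2) / (n1+n2-2))
numerator = (14-1)*1.23^2 + (13-1)*1.613^2 = 19.6677 + 31.221228 = 50.888928
denominator = 14 + 13 - 2 = 25
s_p^2 = 50.888928 / 25 = 2.0355571
s_p = sqrt(2.0355571) = 1.4267

1.4267


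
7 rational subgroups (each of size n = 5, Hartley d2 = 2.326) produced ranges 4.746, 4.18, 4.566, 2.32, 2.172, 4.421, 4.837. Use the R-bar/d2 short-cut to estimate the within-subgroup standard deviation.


R_bar = (4.746 + 4.18 + 4.566 + 2.32 + 2.172 + 4.421 + 4.837) / 7
R_bar = 27.242 / 7 = 3.8917143
sigma_hat = R_bar / d2 = 3.8917143 / 2.326 = 1.6731

1.6731


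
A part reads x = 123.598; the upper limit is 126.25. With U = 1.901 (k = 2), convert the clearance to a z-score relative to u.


u = U / k = 1.901 / 2 = 0.9505
margin = |USL - x| = |126.25 - 123.598| = 2.652
z = margin / u = 2.652 / 0.9505
z = 2.7901

2.7901


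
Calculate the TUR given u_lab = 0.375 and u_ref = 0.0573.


TUR = u_lab / u_ref
= 0.375 / 0.0573
= 6.5445

6.5445


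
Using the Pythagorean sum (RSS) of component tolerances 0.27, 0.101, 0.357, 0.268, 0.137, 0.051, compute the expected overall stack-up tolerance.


RSS = sqrt(0.27^2 + 0.101^2 + 0.357^2 + 0.268^2 + 0.137^2 + 0.051^2)
= sqrt(0.303744)
= 0.5511

0.5511


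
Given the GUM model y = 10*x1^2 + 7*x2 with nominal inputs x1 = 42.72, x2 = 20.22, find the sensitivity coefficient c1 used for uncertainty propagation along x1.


y = 10*x1^2 + 7*x2
dy/dx1 = 2*10*x1
Evaluate at x1 = 42.72: c1 = 20 * 42.72
c1 = 854.4000

854.4000


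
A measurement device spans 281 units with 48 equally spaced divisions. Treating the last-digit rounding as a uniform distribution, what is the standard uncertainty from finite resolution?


resolution = range / divisions
resolution = 281 / 48 = 5.8541667
u_res = resolution / (2*sqrt(3))
u_res = 5.8541667 / 3.4641016
u_res = 1.6900

1.6900


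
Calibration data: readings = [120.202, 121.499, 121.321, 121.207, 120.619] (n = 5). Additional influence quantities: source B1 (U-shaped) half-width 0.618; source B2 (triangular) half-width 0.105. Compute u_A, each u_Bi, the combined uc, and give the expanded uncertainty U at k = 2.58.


mean = (120.202 + 121.499 + 121.321 + 121.207 + 120.619) / 5 = 120.9696
s = sqrt(sum((x - mean)^2)/(n-1)) = 0.54134906
u_A = s / sqrt(n) = 0.54134906 / sqrt(5) = 0.24209866
u_B1 = 0.618 / sqrt(2) = 0.43699199
u_B2 = 0.105 / sqrt(6) = 0.04286607
uc = sqrt(0.24209866^2 + 0.43699199^2 + 0.04286607^2) = 0.50140927
U = k * uc = 2.58 * 0.50140927
U = 1.2936

1.2936


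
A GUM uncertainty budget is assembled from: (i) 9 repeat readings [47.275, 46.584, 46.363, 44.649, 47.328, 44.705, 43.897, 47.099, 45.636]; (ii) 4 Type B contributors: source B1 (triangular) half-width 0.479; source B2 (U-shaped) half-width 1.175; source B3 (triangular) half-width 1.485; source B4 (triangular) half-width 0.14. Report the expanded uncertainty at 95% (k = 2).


mean = (47.275 + 46.584 + 46.363 + 44.649 + 47.328 + 44.705 + 43.897 + 47.099 + 45.636) / 9 = 45.94844444
s = sqrt(sum((x - mean)^2)/(n-1)) = 1.2798068
u_A = s / sqrt(n) = 1.2798068 / sqrt(9) = 0.42660227
u_B1 = 0.479 / sqrt(6) = 0.19555093
u_B2 = 1.175 / sqrt(2) = 0.83085047
u_B3 = 1.485 / sqrt(6) = 0.60624871
u_B4 = 0.14 / sqrt(6) = 0.057154761
uc = sqrt(0.42660227^2 + 0.19555093^2 + 0.83085047^2 + 0.60624871^2 + 0.057154761^2) = 1.1319657
U = k * uc = 2 * 1.1319657
U = 2.2639

2.2639


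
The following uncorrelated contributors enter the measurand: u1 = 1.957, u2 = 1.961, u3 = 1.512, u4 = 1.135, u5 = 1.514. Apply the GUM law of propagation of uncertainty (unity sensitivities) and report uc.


uc = sqrt(1.957^2 + 1.961^2 + 1.512^2 + 1.135^2 + 1.514^2)
uc = sqrt(13.541935)
uc = 3.6799

3.6799


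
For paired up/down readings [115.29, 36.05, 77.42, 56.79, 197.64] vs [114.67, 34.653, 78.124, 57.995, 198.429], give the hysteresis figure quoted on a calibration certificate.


|115.29 - 114.67| = 0.6200
|36.05 - 34.653| = 1.3970
|77.42 - 78.124| = 0.7040
|56.79 - 57.995| = 1.2050
|197.64 - 198.429| = 0.7890
hysteresis = max(diffs) = 1.3970

1.3970


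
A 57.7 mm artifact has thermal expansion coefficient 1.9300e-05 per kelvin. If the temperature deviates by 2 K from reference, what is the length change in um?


dL = L * alpha * dT
= 57.7 * 1.9300e-05 * 2
= 0.0022272 mm
dL_um = 0.0022272 * 1000 = 2.2272 um

2.2272


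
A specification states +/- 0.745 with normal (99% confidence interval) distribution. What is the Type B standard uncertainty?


u_B = half_width / 2.576
u_B = 0.745 / 2.576
u_B = 0.2892

0.2892


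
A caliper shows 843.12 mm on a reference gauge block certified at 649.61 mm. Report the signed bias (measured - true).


Systematic error = measured - true
= 843.12 - 649.61
= 193.5100

193.5100


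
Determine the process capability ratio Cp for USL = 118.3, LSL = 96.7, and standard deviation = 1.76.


Cp = (USL - LSL) / (6 * sigma)
= (118.3 - 96.7) / (6 * 1.76)
= 21.6000 / 10.5600
= 2.0455

2.0455


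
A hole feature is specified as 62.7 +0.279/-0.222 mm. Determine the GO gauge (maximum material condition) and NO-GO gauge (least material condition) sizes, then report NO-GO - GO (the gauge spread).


GO = nominal - lower_tol (smallest hole = maximum material condition)
GO = 62.7 - 0.222 = 62.478
NO-GO = nominal + upper_tol (largest hole = least material condition)
NO-GO = 62.7 + 0.279 = 62.979
spread = NO-GO - GO = 62.979 - 62.478 = 0.5010

0.5010


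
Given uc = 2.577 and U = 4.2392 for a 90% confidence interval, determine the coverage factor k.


k = U / uc
k = 4.2392 / 2.577
k = 1.645

1.645


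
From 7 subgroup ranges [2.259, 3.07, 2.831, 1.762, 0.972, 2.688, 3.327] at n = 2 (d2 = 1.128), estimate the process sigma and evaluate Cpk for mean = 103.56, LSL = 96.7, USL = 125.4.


R_bar = (2.259 + 3.07 + 2.831 + 1.762 + 0.972 + 2.688 + 3.327) / 7 = 2.4155714
sigma = R_bar / d2 = 2.4155714 / 1.128 = 2.141464
Cp = (USL - LSL)/(6*sigma) = (125.4 - 96.7)/(6*2.141464) = 2.2337
Cpu = (125.4 - 103.56)/(3*2.141464) = 3.3995
Cpl = (103.56 - 96.7)/(3*2.141464) = 1.0678
Cpk = min(Cpu, Cpl) = 1.0678

1.0678


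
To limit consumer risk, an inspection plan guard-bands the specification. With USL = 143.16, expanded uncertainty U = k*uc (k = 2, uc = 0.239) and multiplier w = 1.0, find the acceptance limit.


U = k * uc = 2 * 0.239 = 0.478
guard band g = w * U = 1.0 * 0.478 = 0.478
AL = USL - g = 143.16 - 0.478
AL = 142.6820

142.6820


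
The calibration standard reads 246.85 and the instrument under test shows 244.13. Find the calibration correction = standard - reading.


Correction = standard - reading
= 246.85 - 244.13
= 2.7200

2.7200


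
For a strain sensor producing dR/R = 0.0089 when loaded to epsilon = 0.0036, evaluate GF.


GF = (dR/R) / epsilon
= 0.0089 / 0.0036
= 2.4722

2.4722


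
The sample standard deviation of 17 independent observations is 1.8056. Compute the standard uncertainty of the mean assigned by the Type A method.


u_A = s / sqrt(n)
u_A = 1.8056 / sqrt(17)
u_A = 1.8056 / 4.1231056
u_A = 0.4379

0.4379


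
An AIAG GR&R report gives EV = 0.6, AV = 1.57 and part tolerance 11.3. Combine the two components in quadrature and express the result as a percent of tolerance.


GRR = sqrt(EV^2 + AV^2) = sqrt(0.6^2 + 1.57^2) = 1.6807439
%GRR = GRR / tol * 100 = 1.6807439 / 11.3 * 100
%GRR = 14.8738

14.8738


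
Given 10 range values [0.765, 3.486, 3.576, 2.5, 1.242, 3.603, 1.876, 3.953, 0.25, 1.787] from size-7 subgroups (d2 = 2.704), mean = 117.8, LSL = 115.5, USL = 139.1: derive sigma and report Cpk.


R_bar = (0.765 + 3.486 + 3.576 + 2.5 + 1.242 + 3.603 + 1.876 + 3.953 + 0.25 + 1.787) / 10 = 2.3038
sigma = R_bar / d2 = 2.3038 / 2.704 = 0.85199704
Cp = (USL - LSL)/(6*sigma) = (139.1 - 115.5)/(6*0.85199704) = 4.6166
Cpu = (139.1 - 117.8)/(3*0.85199704) = 8.3334
Cpl = (117.8 - 115.5)/(3*0.85199704) = 0.8998
Cpk = min(Cpu, Cpl) = 0.8998

0.8998


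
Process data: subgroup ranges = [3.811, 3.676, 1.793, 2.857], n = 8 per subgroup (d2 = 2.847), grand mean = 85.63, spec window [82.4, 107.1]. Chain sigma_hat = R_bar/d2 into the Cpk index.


R_bar = (3.811 + 3.676 + 1.793 + 2.857) / 4 = 3.03425
sigma = R_bar / d2 = 3.03425 / 2.847 = 1.065771
Cp = (USL - LSL)/(6*sigma) = (107.1 - 82.4)/(6*1.065771) = 3.8626
Cpu = (107.1 - 85.63)/(3*1.065771) = 6.7150
Cpl = (85.63 - 82.4)/(3*1.065771) = 1.0102
Cpk = min(Cpu, Cpl) = 1.0102

1.0102


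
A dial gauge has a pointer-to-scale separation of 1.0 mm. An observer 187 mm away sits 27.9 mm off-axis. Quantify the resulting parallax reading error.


error = h * offset / d
= 1.0 * 27.9 / 187
= 0.1492

0.1492


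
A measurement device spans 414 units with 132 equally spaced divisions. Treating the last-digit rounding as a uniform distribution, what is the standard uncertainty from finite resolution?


resolution = range / divisions
resolution = 414 / 132 = 3.1363636
u_res = resolution / (2*sqrt(3))
u_res = 3.1363636 / 3.4641016
u_res = 0.9054

0.9054


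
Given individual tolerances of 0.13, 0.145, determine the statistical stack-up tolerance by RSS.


RSS = sqrt(0.13^2 + 0.145^2)
= sqrt(0.037925)
= 0.1947

0.1947


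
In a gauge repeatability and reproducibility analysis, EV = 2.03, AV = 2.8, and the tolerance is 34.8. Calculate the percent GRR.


GRR = sqrt(EV^2 + AV^2) = sqrt(2.03^2 + 2.8^2) = 3.4584534
%GRR = GRR / tol * 100 = 3.4584534 / 34.8 * 100
%GRR = 9.9381

9.9381


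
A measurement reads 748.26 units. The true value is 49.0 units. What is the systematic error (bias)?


Systematic error = measured - true
= 748.26 - 49.0
= 699.2600

699.2600


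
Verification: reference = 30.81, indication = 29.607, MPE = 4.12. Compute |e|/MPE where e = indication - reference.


e = indication - reference = 29.607 - 30.81 = -1.2030
|e| = 1.2030
ratio = |e| / MPE = 1.2030 / 4.12
ratio = 0.2920

0.2920


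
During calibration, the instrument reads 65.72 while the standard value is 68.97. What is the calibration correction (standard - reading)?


Correction = standard - reading
= 68.97 - 65.72
= 3.2500

3.2500


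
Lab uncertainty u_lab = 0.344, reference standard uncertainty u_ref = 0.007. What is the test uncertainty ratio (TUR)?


TUR = u_lab / u_ref
= 0.344 / 0.007
= 49.1429

49.1429


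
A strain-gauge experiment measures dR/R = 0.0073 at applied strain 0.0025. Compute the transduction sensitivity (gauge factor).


GF = (dR/R) / epsilon
= 0.0073 / 0.0025
= 2.9200

2.9200


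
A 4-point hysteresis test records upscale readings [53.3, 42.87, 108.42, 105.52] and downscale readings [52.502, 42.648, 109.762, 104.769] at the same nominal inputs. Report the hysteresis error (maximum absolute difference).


|53.3 - 52.502| = 0.7980
|42.87 - 42.648| = 0.2220
|108.42 - 109.762| = 1.3420
|105.52 - 104.769| = 0.7510
hysteresis = max(diffs) = 1.3420

1.3420


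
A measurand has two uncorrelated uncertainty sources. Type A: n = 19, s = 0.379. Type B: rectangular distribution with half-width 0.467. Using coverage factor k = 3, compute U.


u_A = s / sqrt(n) = 0.379 / sqrt(19) = 0.086948563
u_B = half_width / sqrt(3) = 0.467 / sqrt(3) = 0.26962258
uc = sqrt(u_A^2 + u_B^2) = sqrt(0.086948563^2 + 0.26962258^2) = 0.28329558
U = k * uc = 3 * 0.28329558
U = 0.8499

0.8499


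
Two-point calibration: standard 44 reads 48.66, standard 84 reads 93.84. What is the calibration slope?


slope = (y2 - y1) / (x2 - x1)
= (93.84 - 48.66) / (84 - 44)
= 45.1800 / 40
= 1.1295

1.1295


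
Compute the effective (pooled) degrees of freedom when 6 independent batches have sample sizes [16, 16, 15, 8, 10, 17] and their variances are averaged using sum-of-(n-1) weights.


nu = sum_i (n_i - 1)
nu = ((16 - 1) + (16 - 1) + (15 - 1) + (8 - 1) + (10 - 1) + (17 - 1))
nu = 15 + 15 + 14 + 7 + 9 + 16
nu = 76

76


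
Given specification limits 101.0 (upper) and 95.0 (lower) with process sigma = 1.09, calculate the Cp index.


Cp = (USL - LSL) / (6 * sigma)
= (101.0 - 95.0) / (6 * 1.09)
= 6.0000 / 6.5400
= 0.9174

0.9174


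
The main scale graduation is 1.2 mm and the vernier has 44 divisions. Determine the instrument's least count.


LC = MSD / n_div
= 1.2 / 44
= 0.0273

0.0273


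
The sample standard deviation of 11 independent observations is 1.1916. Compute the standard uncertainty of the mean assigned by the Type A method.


u_A = s / sqrt(n)
u_A = 1.1916 / sqrt(11)
u_A = 1.1916 / 3.3166248
u_A = 0.3593

0.3593


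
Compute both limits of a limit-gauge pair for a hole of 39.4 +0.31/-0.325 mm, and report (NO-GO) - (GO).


GO = nominal - lower_tol (smallest hole = maximum material condition)
GO = 39.4 - 0.325 = 39.075
NO-GO = nominal + upper_tol (largest hole = least material condition)
NO-GO = 39.4 + 0.31 = 39.71
spread = NO-GO - GO = 39.71 - 39.075 = 0.6350

0.6350


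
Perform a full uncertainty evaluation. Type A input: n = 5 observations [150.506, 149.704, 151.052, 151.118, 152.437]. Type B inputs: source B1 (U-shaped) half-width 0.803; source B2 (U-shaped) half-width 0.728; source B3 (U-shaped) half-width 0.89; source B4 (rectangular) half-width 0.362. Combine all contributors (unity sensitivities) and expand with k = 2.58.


mean = (150.506 + 149.704 + 151.052 + 151.118 + 152.437) / 5 = 150.9634
s = sqrt(sum((x - mean)^2)/(n-1)) = 0.99981888
u_A = s / sqrt(n) = 0.99981888 / sqrt(5) = 0.4471326
u_B1 = 0.803 / sqrt(2) = 0.56780675
u_B2 = 0.728 / sqrt(2) = 0.51477374
u_B3 = 0.89 / sqrt(2) = 0.62932504
u_B4 = 0.362 / sqrt(3) = 0.2090008
uc = sqrt(0.4471326^2 + 0.56780675^2 + 0.51477374^2 + 0.62932504^2 + 0.2090008^2) = 1.1077253
U = k * uc = 2.58 * 1.1077253
U = 2.8579

2.8579


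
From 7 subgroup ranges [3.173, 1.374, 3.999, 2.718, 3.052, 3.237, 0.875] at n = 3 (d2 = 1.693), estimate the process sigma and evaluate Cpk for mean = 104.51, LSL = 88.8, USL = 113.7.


R_bar = (3.173 + 1.374 + 3.999 + 2.718 + 3.052 + 3.237 + 0.875) / 7 = 2.6325714
sigma = R_bar / d2 = 2.6325714 / 1.693 = 1.5549742
Cp = (USL - LSL)/(6*sigma) = (113.7 - 88.8)/(6*1.5549742) = 2.6689
Cpu = (113.7 - 104.51)/(3*1.5549742) = 1.9700
Cpl = (104.51 - 88.8)/(3*1.5549742) = 3.3677
Cpk = min(Cpu, Cpl) = 1.9700

1.9700


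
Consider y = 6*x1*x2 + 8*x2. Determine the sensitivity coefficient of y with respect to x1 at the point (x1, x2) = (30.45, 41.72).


y = 6*x1*x2 + 8*x2
dy/dx1 = 6*x2
Evaluate at x2 = 41.72: c1 = 6 * 41.72
c1 = 250.3200

250.3200


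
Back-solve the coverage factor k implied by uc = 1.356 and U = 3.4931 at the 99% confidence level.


k = U / uc
k = 3.4931 / 1.356
k = 2.576

2.576


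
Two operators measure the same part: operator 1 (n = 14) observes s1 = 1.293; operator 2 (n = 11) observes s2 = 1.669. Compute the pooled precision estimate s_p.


s_p = sqrt(((n1-1)*s1^2 + (n2-1)*s2^2) / (n1+n2-2))
numerator = (14-1)*1.293^2 + (11-1)*1.669^2 = 21.734037 + 27.85561 = 49.589647
denominator = 14 + 11 - 2 = 23
s_p^2 = 49.589647 / 23 = 2.1560716
s_p = sqrt(2.1560716) = 1.4684

1.4684


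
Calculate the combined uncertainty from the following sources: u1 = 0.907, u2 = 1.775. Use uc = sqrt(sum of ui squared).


uc = sqrt(0.907^2 + 1.775^2)
uc = sqrt(3.973274)
uc = 1.9933

1.9933


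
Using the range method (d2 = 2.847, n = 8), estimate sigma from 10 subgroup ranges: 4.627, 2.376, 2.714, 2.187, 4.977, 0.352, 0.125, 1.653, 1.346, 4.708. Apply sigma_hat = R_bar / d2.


R_bar = (4.627 + 2.376 + 2.714 + 2.187 + 4.977 + 0.352 + 0.125 + 1.653 + 1.346 + 4.708) / 10
R_bar = 25.065 / 10 = 2.5065
sigma_hat = R_bar / d2 = 2.5065 / 2.847 = 0.8804

0.8804


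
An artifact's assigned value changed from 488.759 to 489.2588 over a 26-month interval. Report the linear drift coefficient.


rate = (v2 - v1) / months
= (489.2588 - 488.759) / 26
= 0.4998 / 26
= 0.0192

0.0192


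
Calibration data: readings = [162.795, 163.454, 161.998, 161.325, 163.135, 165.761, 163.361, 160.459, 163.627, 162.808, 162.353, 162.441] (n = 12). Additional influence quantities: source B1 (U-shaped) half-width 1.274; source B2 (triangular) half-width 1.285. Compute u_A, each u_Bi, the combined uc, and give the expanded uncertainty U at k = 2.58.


mean = (162.795 + 163.454 + 161.998 + 161.325 + 163.135 + 165.761 + 163.361 + 160.459 + 163.627 + 162.808 + 162.353 + 162.441) / 12 = 162.7930833
s = sqrt(sum((x - mean)^2)/(n-1)) = 1.311953
u_A = s / sqrt(n) = 1.311953 / sqrt(12) = 0.37872821
u_B1 = 1.274 / sqrt(2) = 0.90085404
u_B2 = 1.285 / sqrt(6) = 0.52459905
uc = sqrt(0.37872821^2 + 0.90085404^2 + 0.52459905^2) = 1.1091335
U = k * uc = 2.58 * 1.1091335
U = 2.8616

2.8616


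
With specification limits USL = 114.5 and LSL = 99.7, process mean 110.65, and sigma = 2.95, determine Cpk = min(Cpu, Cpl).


Cpu = (USL - mean) / (3*sigma) = (114.5 - 110.65) / (3*2.95) = 0.4350
Cpl = (mean - LSL) / (3*sigma) = (110.65 - 99.7) / (3*2.95) = 1.2373
Cpk = min(Cpu, Cpl) = 0.4350

0.4350


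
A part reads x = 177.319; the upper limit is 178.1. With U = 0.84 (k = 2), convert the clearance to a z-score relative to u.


u = U / k = 0.84 / 2 = 0.42
margin = |USL - x| = |178.1 - 177.319| = 0.781
z = margin / u = 0.781 / 0.42
z = 1.8595

1.8595


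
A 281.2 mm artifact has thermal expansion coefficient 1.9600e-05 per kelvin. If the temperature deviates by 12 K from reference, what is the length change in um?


dL = L * alpha * dT
= 281.2 * 1.9600e-05 * 12
= 0.0661382 mm
dL_um = 0.0661382 * 1000 = 66.1382 um

66.1382


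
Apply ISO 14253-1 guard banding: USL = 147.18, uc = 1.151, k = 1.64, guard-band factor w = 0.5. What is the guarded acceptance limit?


U = k * uc = 1.64 * 1.151 = 1.88764
guard band g = w * U = 0.5 * 1.88764 = 0.94382
AL = USL - g = 147.18 - 0.94382
AL = 146.2362

146.2362


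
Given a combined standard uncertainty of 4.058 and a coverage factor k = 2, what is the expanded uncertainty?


U = k * uc
U = 2 * 4.058
U = 8.1160

8.1160


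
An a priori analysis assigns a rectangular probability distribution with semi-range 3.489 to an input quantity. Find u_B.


u_B = half_width / sqrt(3)
u_B = 3.489 / 1.7320508
u_B = 2.0144

2.0144


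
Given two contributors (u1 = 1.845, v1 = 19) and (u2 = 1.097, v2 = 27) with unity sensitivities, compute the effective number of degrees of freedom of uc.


uc = sqrt(u1^2 + u2^2) = sqrt(1.845^2 + 1.097^2) = 2.1464934
v_eff = uc^4 / (u1^4/v1 + u2^4/v2)
= 2.1464934^4 / (1.845^4/19 + 1.097^4/27)
= 21.228447 / 0.66349922
v_eff = 31.9947

31.9947


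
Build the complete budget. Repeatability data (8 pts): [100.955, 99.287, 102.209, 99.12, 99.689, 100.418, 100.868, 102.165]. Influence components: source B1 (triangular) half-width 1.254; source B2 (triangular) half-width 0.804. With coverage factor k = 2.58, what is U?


mean = (100.955 + 99.287 + 102.209 + 99.12 + 99.689 + 100.418 + 100.868 + 102.165) / 8 = 100.588875
s = sqrt(sum((x - mean)^2)/(n-1)) = 1.1959682
u_A = s / sqrt(n) = 1.1959682 / sqrt(8) = 0.42283861
u_B1 = 1.254 / sqrt(6) = 0.51194336
u_B2 = 0.804 / sqrt(6) = 0.32823163
uc = sqrt(0.42283861^2 + 0.51194336^2 + 0.32823163^2) = 0.74068515
U = k * uc = 2.58 * 0.74068515
U = 1.9110

1.9110


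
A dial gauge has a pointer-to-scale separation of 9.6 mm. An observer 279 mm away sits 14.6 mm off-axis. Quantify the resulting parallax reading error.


error = h * offset / d
= 9.6 * 14.6 / 279
= 0.5024

0.5024


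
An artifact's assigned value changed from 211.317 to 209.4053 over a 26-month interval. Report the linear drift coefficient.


rate = (v2 - v1) / months
= (209.4053 - 211.317) / 26
= -1.9117 / 26
= -0.0735

-0.0735


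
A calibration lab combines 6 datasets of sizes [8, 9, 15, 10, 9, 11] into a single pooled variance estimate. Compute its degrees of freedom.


nu = sum_i (n_i - 1)
nu = ((8 - 1) + (9 - 1) + (15 - 1) + (10 - 1) + (9 - 1) + (11 - 1))
nu = 7 + 8 + 14 + 9 + 8 + 10
nu = 56

56


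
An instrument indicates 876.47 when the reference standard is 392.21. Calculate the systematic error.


Systematic error = measured - true
= 876.47 - 392.21
= 484.2600

484.2600


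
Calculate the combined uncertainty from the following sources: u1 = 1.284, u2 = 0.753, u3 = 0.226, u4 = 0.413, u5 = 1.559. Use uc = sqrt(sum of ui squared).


uc = sqrt(1.284^2 + 0.753^2 + 0.226^2 + 0.413^2 + 1.559^2)
uc = sqrt(4.867791)
uc = 2.2063

2.2063


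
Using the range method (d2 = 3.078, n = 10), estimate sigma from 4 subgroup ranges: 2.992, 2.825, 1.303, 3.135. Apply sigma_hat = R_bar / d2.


R_bar = (2.992 + 2.825 + 1.303 + 3.135) / 4
R_bar = 10.255 / 4 = 2.56375
sigma_hat = R_bar / d2 = 2.56375 / 3.078 = 0.8329

0.8329


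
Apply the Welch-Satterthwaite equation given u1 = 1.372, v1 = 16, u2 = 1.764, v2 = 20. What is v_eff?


uc = sqrt(u1^2 + u2^2) = sqrt(1.372^2 + 1.764^2) = 2.2347438
v_eff = uc^4 / (u1^4/v1 + u2^4/v2)
= 2.2347438^4 / (1.372^4/16 + 1.764^4/20)
= 24.940834 / 0.7055932
v_eff = 35.3473

35.3473


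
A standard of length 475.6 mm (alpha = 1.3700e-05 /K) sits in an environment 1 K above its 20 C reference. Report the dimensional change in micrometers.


dL = L * alpha * dT
= 475.6 * 1.3700e-05 * 1
= 0.0065157 mm
dL_um = 0.0065157 * 1000 = 6.5157 um

6.5157


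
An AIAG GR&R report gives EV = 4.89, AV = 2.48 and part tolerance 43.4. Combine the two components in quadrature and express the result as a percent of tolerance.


GRR = sqrt(EV^2 + AV^2) = sqrt(4.89^2 + 2.48^2) = 5.482928
%GRR = GRR / tol * 100 = 5.482928 / 43.4 * 100
%GRR = 12.6335

12.6335


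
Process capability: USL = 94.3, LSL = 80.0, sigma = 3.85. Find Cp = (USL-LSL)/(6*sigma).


Cp = (USL - LSL) / (6 * sigma)
= (94.3 - 80.0) / (6 * 3.85)
= 14.3000 / 23.1000
= 0.6190

0.6190


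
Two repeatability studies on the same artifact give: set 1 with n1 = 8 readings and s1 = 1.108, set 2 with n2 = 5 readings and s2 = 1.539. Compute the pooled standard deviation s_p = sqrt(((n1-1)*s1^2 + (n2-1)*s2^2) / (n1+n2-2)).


s_p = sqrt(((n1-1)*s1^2 + (n2-1)*s2^2) / (n1+n2-2))
numerator = (8-1)*1.108^2 + (5-1)*1.539^2 = 8.593648 + 9.474084 = 18.067732
denominator = 8 + 5 - 2 = 11
s_p^2 = 18.067732 / 11 = 1.6425211
s_p = sqrt(1.6425211) = 1.2816

1.2816


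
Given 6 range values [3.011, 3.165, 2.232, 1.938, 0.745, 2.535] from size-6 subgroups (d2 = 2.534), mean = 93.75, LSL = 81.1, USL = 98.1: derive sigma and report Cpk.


R_bar = (3.011 + 3.165 + 2.232 + 1.938 + 0.745 + 2.535) / 6 = 2.271
sigma = R_bar / d2 = 2.271 / 2.534 = 0.89621152
Cp = (USL - LSL)/(6*sigma) = (98.1 - 81.1)/(6*0.89621152) = 3.1615
Cpu = (98.1 - 93.75)/(3*0.89621152) = 1.6179
Cpl = (93.75 - 81.1)/(3*0.89621152) = 4.7050
Cpk = min(Cpu, Cpl) = 1.6179

1.6179


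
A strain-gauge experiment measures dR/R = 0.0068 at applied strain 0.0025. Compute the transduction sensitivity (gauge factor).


GF = (dR/R) / epsilon
= 0.0068 / 0.0025
= 2.7200

2.7200


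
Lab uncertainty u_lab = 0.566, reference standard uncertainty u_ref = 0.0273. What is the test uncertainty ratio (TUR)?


TUR = u_lab / u_ref
= 0.566 / 0.0273
= 20.7326

20.7326


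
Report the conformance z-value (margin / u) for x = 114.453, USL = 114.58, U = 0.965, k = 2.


u = U / k = 0.965 / 2 = 0.4825
margin = |USL - x| = |114.58 - 114.453| = 0.127
z = margin / u = 0.127 / 0.4825
z = 0.2632

0.2632


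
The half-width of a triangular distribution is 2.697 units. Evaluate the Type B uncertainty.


u_B = half_width / sqrt(6)
u_B = 2.697 / 2.4494897
u_B = 1.1010

1.1010


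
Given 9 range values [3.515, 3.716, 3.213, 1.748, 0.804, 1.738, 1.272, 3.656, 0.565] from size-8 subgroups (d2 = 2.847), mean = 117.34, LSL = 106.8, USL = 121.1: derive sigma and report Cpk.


R_bar = (3.515 + 3.716 + 3.213 + 1.748 + 0.804 + 1.738 + 1.272 + 3.656 + 0.565) / 9 = 2.2474444
sigma = R_bar / d2 = 2.2474444 / 2.847 = 0.78940794
Cp = (USL - LSL)/(6*sigma) = (121.1 - 106.8)/(6*0.78940794) = 3.0191
Cpu = (121.1 - 117.34)/(3*0.78940794) = 1.5877
Cpl = (117.34 - 106.8)/(3*0.78940794) = 4.4506
Cpk = min(Cpu, Cpl) = 1.5877

1.5877


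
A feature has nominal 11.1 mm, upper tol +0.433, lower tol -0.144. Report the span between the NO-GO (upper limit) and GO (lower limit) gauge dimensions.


GO = nominal - lower_tol (smallest hole = maximum material condition)
GO = 11.1 - 0.144 = 10.956
NO-GO = nominal + upper_tol (largest hole = least material condition)
NO-GO = 11.1 + 0.433 = 11.533
spread = NO-GO - GO = 11.533 - 10.956 = 0.5770

0.5770


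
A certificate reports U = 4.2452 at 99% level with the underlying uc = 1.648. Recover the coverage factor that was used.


k = U / uc
k = 4.2452 / 1.648
k = 2.576

2.576


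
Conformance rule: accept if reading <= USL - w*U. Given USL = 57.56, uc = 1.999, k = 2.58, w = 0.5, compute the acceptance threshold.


U = k * uc = 2.58 * 1.999 = 5.15742
guard band g = w * U = 0.5 * 5.15742 = 2.57871
AL = USL - g = 57.56 - 2.57871
AL = 54.9813

54.9813


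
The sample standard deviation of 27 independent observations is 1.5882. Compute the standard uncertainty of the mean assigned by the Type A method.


u_A = s / sqrt(n)
u_A = 1.5882 / sqrt(27)
u_A = 1.5882 / 5.1961524
u_A = 0.3056

0.3056


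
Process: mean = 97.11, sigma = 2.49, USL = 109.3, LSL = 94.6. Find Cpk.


Cpu = (USL - mean) / (3*sigma) = (109.3 - 97.11) / (3*2.49) = 1.6319
Cpl = (mean - LSL) / (3*sigma) = (97.11 - 94.6) / (3*2.49) = 0.3360
Cpk = min(Cpu, Cpl) = 0.3360

0.3360


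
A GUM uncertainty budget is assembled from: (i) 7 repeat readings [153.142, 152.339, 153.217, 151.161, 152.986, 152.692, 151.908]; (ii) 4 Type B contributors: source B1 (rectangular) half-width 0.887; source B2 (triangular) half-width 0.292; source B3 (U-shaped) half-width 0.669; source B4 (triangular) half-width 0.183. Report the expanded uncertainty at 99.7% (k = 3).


mean = (153.142 + 152.339 + 153.217 + 151.161 + 152.986 + 152.692 + 151.908) / 7 = 152.4921429
s = sqrt(sum((x - mean)^2)/(n-1)) = 0.7492426
u_A = s / sqrt(n) = 0.7492426 / sqrt(7) = 0.28318708
u_B1 = 0.887 / sqrt(3) = 0.51210969
u_B2 = 0.292 / sqrt(6) = 0.1192085
u_B3 = 0.669 / sqrt(2) = 0.47305444
u_B4 = 0.183 / sqrt(6) = 0.074709437
uc = sqrt(0.28318708^2 + 0.51210969^2 + 0.1192085^2 + 0.47305444^2 + 0.074709437^2) = 0.765522
U = k * uc = 3 * 0.765522
U = 2.2966

2.2966


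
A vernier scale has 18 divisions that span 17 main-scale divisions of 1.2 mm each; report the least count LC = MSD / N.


LC = MSD / n_div
= 1.2 / 18
= 0.0667

0.0667


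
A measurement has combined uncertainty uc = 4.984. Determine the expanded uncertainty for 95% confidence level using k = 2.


U = k * uc
U = 2 * 4.984
U = 9.9680

9.9680


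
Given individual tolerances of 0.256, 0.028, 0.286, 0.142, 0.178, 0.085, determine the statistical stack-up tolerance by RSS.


RSS = sqrt(0.256^2 + 0.028^2 + 0.286^2 + 0.142^2 + 0.178^2 + 0.085^2)
= sqrt(0.207189)
= 0.4552

0.4552


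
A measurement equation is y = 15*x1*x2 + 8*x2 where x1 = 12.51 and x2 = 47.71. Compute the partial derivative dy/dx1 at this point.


y = 15*x1*x2 + 8*x2
dy/dx1 = 15*x2
Evaluate at x2 = 47.71: c1 = 15 * 47.71
c1 = 715.6500

715.6500


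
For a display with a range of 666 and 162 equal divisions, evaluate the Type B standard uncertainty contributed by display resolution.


resolution = range / divisions
resolution = 666 / 162 = 4.1111111
u_res = resolution / (2*sqrt(3))
u_res = 4.1111111 / 3.4641016
u_res = 1.1868

1.1868


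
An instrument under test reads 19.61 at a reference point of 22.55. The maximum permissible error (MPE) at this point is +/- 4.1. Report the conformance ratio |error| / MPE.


e = indication - reference = 19.61 - 22.55 = -2.9400
|e| = 2.9400
ratio = |e| / MPE = 2.9400 / 4.1
ratio = 0.7171

0.7171


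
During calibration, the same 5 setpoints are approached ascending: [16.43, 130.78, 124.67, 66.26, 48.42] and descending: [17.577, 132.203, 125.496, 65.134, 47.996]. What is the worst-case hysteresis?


|16.43 - 17.577| = 1.1470
|130.78 - 132.203| = 1.4230
|124.67 - 125.496| = 0.8260
|66.26 - 65.134| = 1.1260
|48.42 - 47.996| = 0.4240
hysteresis = max(diffs) = 1.4230

1.4230


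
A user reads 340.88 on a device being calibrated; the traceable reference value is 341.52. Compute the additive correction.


Correction = standard - reading
= 341.52 - 340.88
= 0.6400

0.6400


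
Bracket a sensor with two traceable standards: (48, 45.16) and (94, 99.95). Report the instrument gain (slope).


slope = (y2 - y1) / (x2 - x1)
= (99.95 - 45.16) / (94 - 48)
= 54.7900 / 46
= 1.1911

1.1911


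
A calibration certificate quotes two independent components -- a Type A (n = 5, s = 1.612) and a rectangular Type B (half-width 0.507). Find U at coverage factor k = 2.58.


u_A = s / sqrt(n) = 1.612 / sqrt(5) = 0.72090832
u_B = half_width / sqrt(3) = 0.507 / sqrt(3) = 0.29271659
uc = sqrt(u_A^2 + u_B^2) = sqrt(0.72090832^2 + 0.29271659^2) = 0.77806928
U = k * uc = 2.58 * 0.77806928
U = 2.0074

2.0074


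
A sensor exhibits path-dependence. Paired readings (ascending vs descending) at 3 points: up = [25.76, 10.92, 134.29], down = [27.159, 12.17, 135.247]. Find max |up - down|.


|25.76 - 27.159| = 1.3990
|10.92 - 12.17| = 1.2500
|134.29 - 135.247| = 0.9570
hysteresis = max(diffs) = 1.3990

1.3990


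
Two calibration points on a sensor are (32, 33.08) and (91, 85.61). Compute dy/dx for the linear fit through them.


slope = (y2 - y1) / (x2 - x1)
= (85.61 - 33.08) / (91 - 32)
= 52.5300 / 59
= 0.8903

0.8903


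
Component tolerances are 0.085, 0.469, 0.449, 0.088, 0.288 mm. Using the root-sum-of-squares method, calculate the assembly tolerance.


RSS = sqrt(0.085^2 + 0.469^2 + 0.449^2 + 0.088^2 + 0.288^2)
= sqrt(0.519475)
= 0.7207

0.7207


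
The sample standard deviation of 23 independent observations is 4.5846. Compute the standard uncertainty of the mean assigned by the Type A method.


u_A = s / sqrt(n)
u_A = 4.5846 / sqrt(23)
u_A = 4.5846 / 4.7958315
u_A = 0.9560

0.9560


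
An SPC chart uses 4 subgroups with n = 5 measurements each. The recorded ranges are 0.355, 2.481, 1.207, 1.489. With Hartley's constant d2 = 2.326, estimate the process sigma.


R_bar = (0.355 + 2.481 + 1.207 + 1.489) / 4
R_bar = 5.532 / 4 = 1.383
sigma_hat = R_bar / d2 = 1.383 / 2.326 = 0.5946

0.5946


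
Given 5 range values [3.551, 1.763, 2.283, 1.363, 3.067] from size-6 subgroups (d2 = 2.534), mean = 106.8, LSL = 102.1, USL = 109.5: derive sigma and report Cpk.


R_bar = (3.551 + 1.763 + 2.283 + 1.363 + 3.067) / 5 = 2.4054
sigma = R_bar / d2 = 2.4054 / 2.534 = 0.9492502
Cp = (USL - LSL)/(6*sigma) = (109.5 - 102.1)/(6*0.9492502) = 1.2993
Cpu = (109.5 - 106.8)/(3*0.9492502) = 0.9481
Cpl = (106.8 - 102.1)/(3*0.9492502) = 1.6504
Cpk = min(Cpu, Cpl) = 0.9481

0.9481


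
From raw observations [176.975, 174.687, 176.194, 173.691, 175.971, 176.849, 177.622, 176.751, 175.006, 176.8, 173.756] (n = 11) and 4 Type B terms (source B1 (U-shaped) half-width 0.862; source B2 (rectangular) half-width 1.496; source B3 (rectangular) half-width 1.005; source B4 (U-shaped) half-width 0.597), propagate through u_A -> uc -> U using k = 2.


mean = (176.975 + 174.687 + 176.194 + 173.691 + 175.971 + 176.849 + 177.622 + 176.751 + 175.006 + 176.8 + 173.756) / 11 = 175.8456364
s = sqrt(sum((x - mean)^2)/(n-1)) = 1.3550535
u_A = s / sqrt(n) = 1.3550535 / sqrt(11) = 0.408564
u_B1 = 0.862 / sqrt(2) = 0.60952605
u_B2 = 1.496 / sqrt(3) = 0.863716
u_B3 = 1.005 / sqrt(3) = 0.58023702
u_B4 = 0.597 / sqrt(2) = 0.42214275
uc = sqrt(0.408564^2 + 0.60952605^2 + 0.863716^2 + 0.58023702^2 + 0.42214275^2) = 1.3413916
U = k * uc = 2 * 1.3413916
U = 2.6828

2.6828


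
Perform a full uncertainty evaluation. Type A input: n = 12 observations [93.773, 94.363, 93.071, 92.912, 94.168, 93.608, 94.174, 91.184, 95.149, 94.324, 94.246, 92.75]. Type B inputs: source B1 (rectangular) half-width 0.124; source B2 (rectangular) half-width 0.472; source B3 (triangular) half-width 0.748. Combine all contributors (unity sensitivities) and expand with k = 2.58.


mean = (93.773 + 94.363 + 93.071 + 92.912 + 94.168 + 93.608 + 94.174 + 91.184 + 95.149 + 94.324 + 94.246 + 92.75) / 12 = 93.6435
s = sqrt(sum((x - mean)^2)/(n-1)) = 1.0398946
u_A = s / sqrt(n) = 1.0398946 / sqrt(12) = 0.30019171
u_B1 = 0.124 / sqrt(3) = 0.071591433
u_B2 = 0.472 / sqrt(3) = 0.27250933
u_B3 = 0.748 / sqrt(6) = 0.30536972
uc = sqrt(0.30019171^2 + 0.071591433^2 + 0.27250933^2 + 0.30536972^2) = 0.51259379
U = k * uc = 2.58 * 0.51259379
U = 1.3225

1.3225


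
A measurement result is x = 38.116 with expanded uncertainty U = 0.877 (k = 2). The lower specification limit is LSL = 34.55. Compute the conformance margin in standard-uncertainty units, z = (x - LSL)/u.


u = U / k = 0.877 / 2 = 0.4385
margin = |LSL - x| = |34.55 - 38.116| = 3.566
z = margin / u = 3.566 / 0.4385
z = 8.1323

8.1323


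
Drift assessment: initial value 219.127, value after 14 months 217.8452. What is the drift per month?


rate = (v2 - v1) / months
= (217.8452 - 219.127) / 14
= -1.2818 / 14
= -0.0916

-0.0916


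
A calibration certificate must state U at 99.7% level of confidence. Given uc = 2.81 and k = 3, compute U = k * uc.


U = k * uc
U = 3 * 2.81
U = 8.4300

8.4300


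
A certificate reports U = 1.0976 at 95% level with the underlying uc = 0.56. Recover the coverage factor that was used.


k = U / uc
k = 1.0976 / 0.56
k = 1.96

1.96


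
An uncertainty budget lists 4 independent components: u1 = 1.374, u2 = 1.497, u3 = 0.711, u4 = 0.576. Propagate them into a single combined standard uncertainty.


uc = sqrt(1.374^2 + 1.497^2 + 0.711^2 + 0.576^2)
uc = sqrt(4.966182)
uc = 2.2285

2.2285


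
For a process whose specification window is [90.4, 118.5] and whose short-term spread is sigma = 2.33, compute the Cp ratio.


Cp = (USL - LSL) / (6 * sigma)
= (118.5 - 90.4) / (6 * 2.33)
= 28.1000 / 13.9800
= 2.0100

2.0100


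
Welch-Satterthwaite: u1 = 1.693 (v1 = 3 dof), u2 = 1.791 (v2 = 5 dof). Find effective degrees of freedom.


uc = sqrt(u1^2 + u2^2) = sqrt(1.693^2 + 1.791^2) = 2.4645344
v_eff = uc^4 / (u1^4/v1 + u2^4/v2)
= 2.4645344^4 / (1.693^4/3 + 1.791^4/5)
= 36.892623 / 4.7963046
v_eff = 7.6919

7.6919


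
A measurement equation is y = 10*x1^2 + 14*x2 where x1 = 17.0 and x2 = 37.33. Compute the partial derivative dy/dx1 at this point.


y = 10*x1^2 + 14*x2
dy/dx1 = 2*10*x1
Evaluate at x1 = 17.0: c1 = 20 * 17.0
c1 = 340.0000

340.0000


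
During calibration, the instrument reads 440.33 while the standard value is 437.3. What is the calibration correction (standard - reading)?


Correction = standard - reading
= 437.3 - 440.33
= -3.0300

-3.0300


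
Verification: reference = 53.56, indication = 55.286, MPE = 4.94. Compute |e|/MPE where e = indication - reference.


e = indication - reference = 55.286 - 53.56 = 1.7260
|e| = 1.7260
ratio = |e| / MPE = 1.7260 / 4.94
ratio = 0.3494

0.3494


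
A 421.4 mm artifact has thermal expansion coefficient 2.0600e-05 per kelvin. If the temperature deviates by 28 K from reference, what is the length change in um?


dL = L * alpha * dT
= 421.4 * 2.0600e-05 * 28
= 0.2430635 mm
dL_um = 0.2430635 * 1000 = 243.0635 um

243.0635


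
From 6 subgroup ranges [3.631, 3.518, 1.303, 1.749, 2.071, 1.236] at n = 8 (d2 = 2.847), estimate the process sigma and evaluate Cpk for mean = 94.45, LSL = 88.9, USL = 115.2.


R_bar = (3.631 + 3.518 + 1.303 + 1.749 + 2.071 + 1.236) / 6 = 2.2513333
sigma = R_bar / d2 = 2.2513333 / 2.847 = 0.7907739
Cp = (USL - LSL)/(6*sigma) = (115.2 - 88.9)/(6*0.7907739) = 5.5431
Cpu = (115.2 - 94.45)/(3*0.7907739) = 8.7467
Cpl = (94.45 - 88.9)/(3*0.7907739) = 2.3395
Cpk = min(Cpu, Cpl) = 2.3395

2.3395


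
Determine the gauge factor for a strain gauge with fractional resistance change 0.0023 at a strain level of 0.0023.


GF = (dR/R) / epsilon
= 0.0023 / 0.0023
= 1.0000

1.0000
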